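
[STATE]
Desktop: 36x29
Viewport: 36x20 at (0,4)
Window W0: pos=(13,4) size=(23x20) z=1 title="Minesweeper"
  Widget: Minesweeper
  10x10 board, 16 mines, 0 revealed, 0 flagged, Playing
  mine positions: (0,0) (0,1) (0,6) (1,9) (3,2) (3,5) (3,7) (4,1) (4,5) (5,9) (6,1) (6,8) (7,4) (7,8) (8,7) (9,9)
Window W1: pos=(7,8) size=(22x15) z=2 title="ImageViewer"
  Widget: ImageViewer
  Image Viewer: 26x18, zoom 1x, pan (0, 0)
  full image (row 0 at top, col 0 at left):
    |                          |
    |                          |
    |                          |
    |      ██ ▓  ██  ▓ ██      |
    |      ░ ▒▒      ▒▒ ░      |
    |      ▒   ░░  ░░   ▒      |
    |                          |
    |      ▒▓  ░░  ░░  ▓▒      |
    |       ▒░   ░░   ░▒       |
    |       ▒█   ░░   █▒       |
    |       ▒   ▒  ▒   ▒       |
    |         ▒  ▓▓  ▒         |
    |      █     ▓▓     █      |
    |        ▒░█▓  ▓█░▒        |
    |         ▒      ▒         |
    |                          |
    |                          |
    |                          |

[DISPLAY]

             ┏━━━━━━━━━━━━━━━━━━━━━┓
             ┃ Minesweeper         ┃
             ┠─────────────────────┨
             ┃■■■■■■■■■■           ┃
       ┏━━━━━━━━━━━━━━━━━━━━┓      ┃
       ┃ ImageViewer        ┃      ┃
       ┠────────────────────┨      ┃
       ┃                    ┃      ┃
       ┃                    ┃      ┃
       ┃                    ┃      ┃
       ┃      ██ ▓  ██  ▓ ██┃      ┃
       ┃      ░ ▒▒      ▒▒ ░┃      ┃
       ┃      ▒   ░░  ░░   ▒┃      ┃
       ┃                    ┃      ┃
       ┃      ▒▓  ░░  ░░  ▓▒┃      ┃
       ┃       ▒░   ░░   ░▒ ┃      ┃
       ┃       ▒█   ░░   █▒ ┃      ┃
       ┃       ▒   ▒  ▒   ▒ ┃      ┃
       ┗━━━━━━━━━━━━━━━━━━━━┛      ┃
             ┗━━━━━━━━━━━━━━━━━━━━━┛


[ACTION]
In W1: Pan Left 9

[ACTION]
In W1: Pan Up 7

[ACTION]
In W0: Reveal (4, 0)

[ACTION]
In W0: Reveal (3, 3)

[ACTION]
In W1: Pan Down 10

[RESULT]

             ┏━━━━━━━━━━━━━━━━━━━━━┓
             ┃ Minesweeper         ┃
             ┠─────────────────────┨
             ┃■■■■■■■■■■           ┃
       ┏━━━━━━━━━━━━━━━━━━━━┓      ┃
       ┃ ImageViewer        ┃      ┃
       ┠────────────────────┨      ┃
       ┃       ▒   ▒  ▒   ▒ ┃      ┃
       ┃         ▒  ▓▓  ▒   ┃      ┃
       ┃      █     ▓▓     █┃      ┃
       ┃        ▒░█▓  ▓█░▒  ┃      ┃
       ┃         ▒      ▒   ┃      ┃
       ┃                    ┃      ┃
       ┃                    ┃      ┃
       ┃                    ┃      ┃
       ┃                    ┃      ┃
       ┃                    ┃      ┃
       ┃                    ┃      ┃
       ┗━━━━━━━━━━━━━━━━━━━━┛      ┃
             ┗━━━━━━━━━━━━━━━━━━━━━┛


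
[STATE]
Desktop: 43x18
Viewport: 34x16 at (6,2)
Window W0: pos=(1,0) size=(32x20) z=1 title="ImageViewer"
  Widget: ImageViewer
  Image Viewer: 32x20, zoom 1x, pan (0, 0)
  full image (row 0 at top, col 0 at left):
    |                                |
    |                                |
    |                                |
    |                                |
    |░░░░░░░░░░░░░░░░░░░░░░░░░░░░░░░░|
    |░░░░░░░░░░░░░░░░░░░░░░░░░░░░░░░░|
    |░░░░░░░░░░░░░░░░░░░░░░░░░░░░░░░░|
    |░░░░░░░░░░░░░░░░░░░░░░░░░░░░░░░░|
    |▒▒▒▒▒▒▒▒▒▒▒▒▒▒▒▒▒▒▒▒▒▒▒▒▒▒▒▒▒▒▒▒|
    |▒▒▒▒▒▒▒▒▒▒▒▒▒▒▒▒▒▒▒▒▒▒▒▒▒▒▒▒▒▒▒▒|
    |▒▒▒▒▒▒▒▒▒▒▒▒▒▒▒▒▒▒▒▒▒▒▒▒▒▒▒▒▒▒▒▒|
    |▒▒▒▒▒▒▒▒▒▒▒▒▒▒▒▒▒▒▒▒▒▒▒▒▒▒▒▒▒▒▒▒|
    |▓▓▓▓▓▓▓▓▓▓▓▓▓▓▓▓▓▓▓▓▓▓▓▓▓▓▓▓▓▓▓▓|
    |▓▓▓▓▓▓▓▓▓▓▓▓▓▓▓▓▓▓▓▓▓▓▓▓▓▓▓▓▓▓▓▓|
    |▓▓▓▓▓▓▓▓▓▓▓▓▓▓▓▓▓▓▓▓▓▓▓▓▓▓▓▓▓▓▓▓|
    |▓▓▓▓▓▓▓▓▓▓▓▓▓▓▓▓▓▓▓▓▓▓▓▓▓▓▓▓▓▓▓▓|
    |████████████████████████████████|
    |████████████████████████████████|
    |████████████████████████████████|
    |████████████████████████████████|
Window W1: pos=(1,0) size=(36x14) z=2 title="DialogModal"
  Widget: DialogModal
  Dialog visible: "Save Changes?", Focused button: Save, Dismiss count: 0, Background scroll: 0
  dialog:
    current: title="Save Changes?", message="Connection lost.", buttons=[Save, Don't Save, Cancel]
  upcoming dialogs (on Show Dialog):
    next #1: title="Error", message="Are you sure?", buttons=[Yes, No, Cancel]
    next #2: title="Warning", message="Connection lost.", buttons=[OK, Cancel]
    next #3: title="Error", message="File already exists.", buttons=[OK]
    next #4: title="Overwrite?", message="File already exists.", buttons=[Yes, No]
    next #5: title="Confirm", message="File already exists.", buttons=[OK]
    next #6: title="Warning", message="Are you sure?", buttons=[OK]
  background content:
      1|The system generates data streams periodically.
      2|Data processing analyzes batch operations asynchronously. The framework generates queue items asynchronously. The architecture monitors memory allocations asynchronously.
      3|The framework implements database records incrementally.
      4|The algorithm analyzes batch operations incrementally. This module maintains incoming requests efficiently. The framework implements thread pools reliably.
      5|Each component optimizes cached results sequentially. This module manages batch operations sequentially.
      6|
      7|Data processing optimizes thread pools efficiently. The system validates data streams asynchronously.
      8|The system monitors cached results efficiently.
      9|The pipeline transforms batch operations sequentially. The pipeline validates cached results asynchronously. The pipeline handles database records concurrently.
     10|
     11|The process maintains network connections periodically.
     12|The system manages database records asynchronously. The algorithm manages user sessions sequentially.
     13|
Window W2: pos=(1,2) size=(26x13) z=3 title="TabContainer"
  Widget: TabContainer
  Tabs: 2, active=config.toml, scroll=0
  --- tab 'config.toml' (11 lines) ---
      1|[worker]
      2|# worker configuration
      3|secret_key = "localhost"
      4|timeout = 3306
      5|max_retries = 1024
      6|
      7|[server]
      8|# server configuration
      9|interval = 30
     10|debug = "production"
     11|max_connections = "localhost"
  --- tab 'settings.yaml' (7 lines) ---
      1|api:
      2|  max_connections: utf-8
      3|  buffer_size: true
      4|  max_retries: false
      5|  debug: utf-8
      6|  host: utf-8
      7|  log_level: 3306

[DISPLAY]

━━━━━━━━━━━━━━━━━━━━┓─────────┨   
Container           ┃ streams ┃   
────────────────────┨batch ope┃   
fig.toml]│ settings.┃──────┐e ┃   
────────────────────┃      │ra┃   
ker]                ┃      │re┃   
rker configuration  ┃ancel │  ┃   
et_key = "localhost"┃──────┘ p┃   
out = 3306          ┃d results┃   
retries = 1024      ┃atch oper┃   
                    ┃         ┃   
ver]                ┃━━━━━━━━━┛   
━━━━━━━━━━━━━━━━━━━━┛▒▒▒▒▒┃       
▓▓▓▓▓▓▓▓▓▓▓▓▓▓▓▓▓▓▓▓▓▓▓▓▓▓┃       
▓▓▓▓▓▓▓▓▓▓▓▓▓▓▓▓▓▓▓▓▓▓▓▓▓▓┃       
▓▓▓▓▓▓▓▓▓▓▓▓▓▓▓▓▓▓▓▓▓▓▓▓▓▓┃       


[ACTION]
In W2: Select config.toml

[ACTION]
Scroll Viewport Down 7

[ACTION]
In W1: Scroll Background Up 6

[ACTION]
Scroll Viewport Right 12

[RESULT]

━━━━━━━━━━━━━━━━━┓─────────┨      
tainer           ┃ streams ┃      
─────────────────┨batch ope┃      
.toml]│ settings.┃──────┐e ┃      
─────────────────┃      │ra┃      
]                ┃      │re┃      
r configuration  ┃ancel │  ┃      
key = "localhost"┃──────┘ p┃      
 = 3306          ┃d results┃      
ries = 1024      ┃atch oper┃      
                 ┃         ┃      
]                ┃━━━━━━━━━┛      
━━━━━━━━━━━━━━━━━┛▒▒▒▒▒┃          
▓▓▓▓▓▓▓▓▓▓▓▓▓▓▓▓▓▓▓▓▓▓▓┃          
▓▓▓▓▓▓▓▓▓▓▓▓▓▓▓▓▓▓▓▓▓▓▓┃          
▓▓▓▓▓▓▓▓▓▓▓▓▓▓▓▓▓▓▓▓▓▓▓┃          


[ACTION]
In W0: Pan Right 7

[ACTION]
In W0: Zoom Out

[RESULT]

━━━━━━━━━━━━━━━━━┓─────────┨      
tainer           ┃ streams ┃      
─────────────────┨batch ope┃      
.toml]│ settings.┃──────┐e ┃      
─────────────────┃      │ra┃      
]                ┃      │re┃      
r configuration  ┃ancel │  ┃      
key = "localhost"┃──────┘ p┃      
 = 3306          ┃d results┃      
ries = 1024      ┃atch oper┃      
                 ┃         ┃      
]                ┃━━━━━━━━━┛      
━━━━━━━━━━━━━━━━━┛     ┃          
▓▓▓▓▓▓▓▓▓▓▓▓▓▓▓▓▓▓     ┃          
▓▓▓▓▓▓▓▓▓▓▓▓▓▓▓▓▓▓     ┃          
▓▓▓▓▓▓▓▓▓▓▓▓▓▓▓▓▓▓     ┃          


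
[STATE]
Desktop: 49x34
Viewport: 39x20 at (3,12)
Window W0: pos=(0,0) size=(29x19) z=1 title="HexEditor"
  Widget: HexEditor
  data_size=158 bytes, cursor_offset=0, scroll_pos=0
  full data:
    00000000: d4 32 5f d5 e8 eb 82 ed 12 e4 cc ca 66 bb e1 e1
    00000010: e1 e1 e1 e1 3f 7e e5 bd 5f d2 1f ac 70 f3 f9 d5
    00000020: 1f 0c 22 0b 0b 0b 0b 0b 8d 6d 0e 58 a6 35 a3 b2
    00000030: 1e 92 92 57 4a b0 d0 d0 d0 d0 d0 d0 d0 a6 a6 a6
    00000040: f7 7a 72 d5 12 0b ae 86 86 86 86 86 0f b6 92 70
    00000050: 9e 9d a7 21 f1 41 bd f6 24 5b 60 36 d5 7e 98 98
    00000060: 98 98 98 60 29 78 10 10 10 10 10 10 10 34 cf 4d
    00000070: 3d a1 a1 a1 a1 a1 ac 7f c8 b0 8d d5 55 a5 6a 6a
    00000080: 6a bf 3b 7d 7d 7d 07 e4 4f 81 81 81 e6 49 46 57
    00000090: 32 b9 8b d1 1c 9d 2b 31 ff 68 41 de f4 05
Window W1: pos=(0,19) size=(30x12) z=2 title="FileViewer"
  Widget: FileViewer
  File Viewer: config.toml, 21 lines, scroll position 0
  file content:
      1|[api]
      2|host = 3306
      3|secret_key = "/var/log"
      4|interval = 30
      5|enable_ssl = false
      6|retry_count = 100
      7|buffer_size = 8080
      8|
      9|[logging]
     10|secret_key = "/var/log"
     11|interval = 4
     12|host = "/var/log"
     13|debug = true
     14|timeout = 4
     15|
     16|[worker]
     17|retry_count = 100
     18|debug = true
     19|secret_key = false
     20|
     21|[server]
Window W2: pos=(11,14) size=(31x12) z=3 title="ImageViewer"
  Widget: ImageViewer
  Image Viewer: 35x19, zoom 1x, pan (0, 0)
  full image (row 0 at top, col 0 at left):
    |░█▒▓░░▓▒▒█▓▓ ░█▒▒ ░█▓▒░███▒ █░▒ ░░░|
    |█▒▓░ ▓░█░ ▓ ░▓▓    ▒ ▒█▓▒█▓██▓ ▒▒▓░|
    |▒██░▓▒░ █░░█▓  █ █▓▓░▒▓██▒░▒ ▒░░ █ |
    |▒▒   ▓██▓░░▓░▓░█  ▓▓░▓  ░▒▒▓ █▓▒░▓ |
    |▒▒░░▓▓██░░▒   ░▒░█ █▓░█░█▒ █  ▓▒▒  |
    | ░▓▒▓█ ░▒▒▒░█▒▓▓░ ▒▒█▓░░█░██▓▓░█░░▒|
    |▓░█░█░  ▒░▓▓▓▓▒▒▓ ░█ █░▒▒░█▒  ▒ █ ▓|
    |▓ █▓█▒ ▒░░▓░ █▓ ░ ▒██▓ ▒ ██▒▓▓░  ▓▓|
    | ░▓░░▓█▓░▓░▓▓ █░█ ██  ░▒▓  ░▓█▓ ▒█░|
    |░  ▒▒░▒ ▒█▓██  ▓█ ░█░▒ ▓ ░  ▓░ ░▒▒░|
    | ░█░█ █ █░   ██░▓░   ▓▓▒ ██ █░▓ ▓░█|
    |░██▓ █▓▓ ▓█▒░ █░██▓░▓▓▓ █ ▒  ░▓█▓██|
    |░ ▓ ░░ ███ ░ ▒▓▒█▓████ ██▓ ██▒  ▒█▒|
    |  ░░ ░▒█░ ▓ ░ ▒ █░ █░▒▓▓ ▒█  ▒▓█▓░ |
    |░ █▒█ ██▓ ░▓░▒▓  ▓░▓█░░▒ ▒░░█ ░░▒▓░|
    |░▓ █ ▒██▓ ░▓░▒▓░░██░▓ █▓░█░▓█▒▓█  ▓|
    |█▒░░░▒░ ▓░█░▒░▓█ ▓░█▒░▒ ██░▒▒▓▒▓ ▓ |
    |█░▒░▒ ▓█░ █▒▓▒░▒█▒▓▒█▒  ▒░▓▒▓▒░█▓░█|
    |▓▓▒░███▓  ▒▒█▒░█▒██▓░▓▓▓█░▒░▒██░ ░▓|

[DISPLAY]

000090  32 b9 8b d1 1c 9d┃             
                         ┃             
        ┏━━━━━━━━━━━━━━━━━━━━━━━━━━━━━┓
        ┃ ImageViewer                 ┃
        ┠─────────────────────────────┨
        ┃░█▒▓░░▓▒▒█▓▓ ░█▒▒ ░█▓▒░███▒ █┃
━━━━━━━━┃█▒▓░ ▓░█░ ▓ ░▓▓    ▒ ▒█▓▒█▓██┃
━━━━━━━━┃▒██░▓▒░ █░░█▓  █ █▓▓░▒▓██▒░▒ ┃
ileViewe┃▒▒   ▓██▓░░▓░▓░█  ▓▓░▓  ░▒▒▓ ┃
────────┃▒▒░░▓▓██░░▒   ░▒░█ █▓░█░█▒ █ ┃
pi]     ┃ ░▓▒▓█ ░▒▒▒░█▒▓▓░ ▒▒█▓░░█░██▓┃
st = 330┃▓░█░█░  ▒░▓▓▓▓▒▒▓ ░█ █░▒▒░█▒ ┃
cret_key┃▓ █▓█▒ ▒░░▓░ █▓ ░ ▒██▓ ▒ ██▒▓┃
terval =┗━━━━━━━━━━━━━━━━━━━━━━━━━━━━━┛
able_ssl = false         ░┃            
try_count = 100          ░┃            
ffer_size = 8080         ░┃            
                         ▼┃            
━━━━━━━━━━━━━━━━━━━━━━━━━━┛            
                                       


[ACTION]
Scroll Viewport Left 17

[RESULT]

┃00000090  32 b9 8b d1 1c 9d┃          
┃                           ┃          
┃          ┏━━━━━━━━━━━━━━━━━━━━━━━━━━━
┃          ┃ ImageViewer               
┃          ┠───────────────────────────
┃          ┃░█▒▓░░▓▒▒█▓▓ ░█▒▒ ░█▓▒░███▒
┗━━━━━━━━━━┃█▒▓░ ▓░█░ ▓ ░▓▓    ▒ ▒█▓▒█▓
┏━━━━━━━━━━┃▒██░▓▒░ █░░█▓  █ █▓▓░▒▓██▒░
┃ FileViewe┃▒▒   ▓██▓░░▓░▓░█  ▓▓░▓  ░▒▒
┠──────────┃▒▒░░▓▓██░░▒   ░▒░█ █▓░█░█▒ 
┃[api]     ┃ ░▓▒▓█ ░▒▒▒░█▒▓▓░ ▒▒█▓░░█░█
┃host = 330┃▓░█░█░  ▒░▓▓▓▓▒▒▓ ░█ █░▒▒░█
┃secret_key┃▓ █▓█▒ ▒░░▓░ █▓ ░ ▒██▓ ▒ ██
┃interval =┗━━━━━━━━━━━━━━━━━━━━━━━━━━━
┃enable_ssl = false         ░┃         
┃retry_count = 100          ░┃         
┃buffer_size = 8080         ░┃         
┃                           ▼┃         
┗━━━━━━━━━━━━━━━━━━━━━━━━━━━━┛         
                                       


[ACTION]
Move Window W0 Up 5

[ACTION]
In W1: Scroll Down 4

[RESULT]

┃00000090  32 b9 8b d1 1c 9d┃          
┃                           ┃          
┃          ┏━━━━━━━━━━━━━━━━━━━━━━━━━━━
┃          ┃ ImageViewer               
┃          ┠───────────────────────────
┃          ┃░█▒▓░░▓▒▒█▓▓ ░█▒▒ ░█▓▒░███▒
┗━━━━━━━━━━┃█▒▓░ ▓░█░ ▓ ░▓▓    ▒ ▒█▓▒█▓
┏━━━━━━━━━━┃▒██░▓▒░ █░░█▓  █ █▓▓░▒▓██▒░
┃ FileViewe┃▒▒   ▓██▓░░▓░▓░█  ▓▓░▓  ░▒▒
┠──────────┃▒▒░░▓▓██░░▒   ░▒░█ █▓░█░█▒ 
┃enable_ssl┃ ░▓▒▓█ ░▒▒▒░█▒▓▓░ ▒▒█▓░░█░█
┃retry_coun┃▓░█░█░  ▒░▓▓▓▓▒▒▓ ░█ █░▒▒░█
┃buffer_siz┃▓ █▓█▒ ▒░░▓░ █▓ ░ ▒██▓ ▒ ██
┃          ┗━━━━━━━━━━━━━━━━━━━━━━━━━━━
┃[logging]                  ░┃         
┃secret_key = "/var/log"    ░┃         
┃interval = 4               ░┃         
┃host = "/var/log"          ▼┃         
┗━━━━━━━━━━━━━━━━━━━━━━━━━━━━┛         
                                       


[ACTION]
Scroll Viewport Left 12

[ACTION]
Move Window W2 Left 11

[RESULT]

┃00000090  32 b9 8b d1 1c 9d┃          
┃                           ┃          
┏━━━━━━━━━━━━━━━━━━━━━━━━━━━━━┓        
┃ ImageViewer                 ┃        
┠─────────────────────────────┨        
┃░█▒▓░░▓▒▒█▓▓ ░█▒▒ ░█▓▒░███▒ █┃        
┃█▒▓░ ▓░█░ ▓ ░▓▓    ▒ ▒█▓▒█▓██┃        
┃▒██░▓▒░ █░░█▓  █ █▓▓░▒▓██▒░▒ ┃        
┃▒▒   ▓██▓░░▓░▓░█  ▓▓░▓  ░▒▒▓ ┃        
┃▒▒░░▓▓██░░▒   ░▒░█ █▓░█░█▒ █ ┃        
┃ ░▓▒▓█ ░▒▒▒░█▒▓▓░ ▒▒█▓░░█░██▓┃        
┃▓░█░█░  ▒░▓▓▓▓▒▒▓ ░█ █░▒▒░█▒ ┃        
┃▓ █▓█▒ ▒░░▓░ █▓ ░ ▒██▓ ▒ ██▒▓┃        
┗━━━━━━━━━━━━━━━━━━━━━━━━━━━━━┛        
┃[logging]                  ░┃         
┃secret_key = "/var/log"    ░┃         
┃interval = 4               ░┃         
┃host = "/var/log"          ▼┃         
┗━━━━━━━━━━━━━━━━━━━━━━━━━━━━┛         
                                       


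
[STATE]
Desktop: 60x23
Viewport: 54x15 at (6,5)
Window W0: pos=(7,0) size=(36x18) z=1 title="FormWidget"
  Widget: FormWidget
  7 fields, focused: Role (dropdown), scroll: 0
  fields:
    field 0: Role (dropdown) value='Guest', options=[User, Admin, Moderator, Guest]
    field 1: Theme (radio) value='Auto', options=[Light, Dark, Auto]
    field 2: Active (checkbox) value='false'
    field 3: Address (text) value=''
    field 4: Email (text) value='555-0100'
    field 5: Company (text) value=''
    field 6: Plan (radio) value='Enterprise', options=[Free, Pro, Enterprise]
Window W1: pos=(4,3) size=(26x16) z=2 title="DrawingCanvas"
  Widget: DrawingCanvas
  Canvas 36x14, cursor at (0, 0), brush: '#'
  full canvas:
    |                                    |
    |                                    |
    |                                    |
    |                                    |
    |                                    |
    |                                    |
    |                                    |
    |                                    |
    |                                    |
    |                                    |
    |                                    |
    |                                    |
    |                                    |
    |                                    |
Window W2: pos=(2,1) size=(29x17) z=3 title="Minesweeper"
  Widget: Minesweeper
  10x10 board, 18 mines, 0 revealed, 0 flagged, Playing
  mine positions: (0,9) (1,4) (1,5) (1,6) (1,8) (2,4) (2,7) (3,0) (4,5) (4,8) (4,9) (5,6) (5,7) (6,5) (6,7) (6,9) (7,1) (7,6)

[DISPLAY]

■■■■■■■                 ┃           ┃                 
■■■■■■■                 ┃          ]┃                 
■■■■■■■                 ┃          ]┃                 
■■■■■■■                 ┃          ]┃                 
■■■■■■■                 ┃ ( ) Pro  (┃                 
■■■■■■■                 ┃           ┃                 
■■■■■■■                 ┃           ┃                 
■■■■■■■                 ┃           ┃                 
■■■■■■■                 ┃           ┃                 
                        ┃           ┃                 
                        ┃           ┃                 
                        ┃           ┃                 
━━━━━━━━━━━━━━━━━━━━━━━━┛━━━━━━━━━━━┛                 
━━━━━━━━━━━━━━━━━━━━━━━┛                              
                                                      


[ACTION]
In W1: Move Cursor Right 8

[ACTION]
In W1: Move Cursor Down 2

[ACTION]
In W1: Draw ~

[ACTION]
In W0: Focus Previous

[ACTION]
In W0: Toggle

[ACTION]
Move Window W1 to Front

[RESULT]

───────────────────────┨┃           ┃                 
                       ┃┃          ]┃                 
                       ┃┃          ]┃                 
       ~               ┃┃          ]┃                 
                       ┃┃ ( ) Pro  (┃                 
                       ┃┃           ┃                 
                       ┃┃           ┃                 
                       ┃┃           ┃                 
                       ┃┃           ┃                 
                       ┃┃           ┃                 
                       ┃┃           ┃                 
                       ┃┃           ┃                 
                       ┃┛━━━━━━━━━━━┛                 
━━━━━━━━━━━━━━━━━━━━━━━┛                              
                                                      


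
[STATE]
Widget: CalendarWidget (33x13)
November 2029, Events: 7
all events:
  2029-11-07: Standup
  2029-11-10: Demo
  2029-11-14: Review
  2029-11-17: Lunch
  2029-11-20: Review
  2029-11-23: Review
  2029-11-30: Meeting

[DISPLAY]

          November 2029          
Mo Tu We Th Fr Sa Su             
          1  2  3  4             
 5  6  7*  8  9 10* 11           
12 13 14* 15 16 17* 18           
19 20* 21 22 23* 24 25           
26 27 28 29 30*                  
                                 
                                 
                                 
                                 
                                 
                                 


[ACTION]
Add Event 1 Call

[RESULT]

          November 2029          
Mo Tu We Th Fr Sa Su             
          1*  2  3  4            
 5  6  7*  8  9 10* 11           
12 13 14* 15 16 17* 18           
19 20* 21 22 23* 24 25           
26 27 28 29 30*                  
                                 
                                 
                                 
                                 
                                 
                                 


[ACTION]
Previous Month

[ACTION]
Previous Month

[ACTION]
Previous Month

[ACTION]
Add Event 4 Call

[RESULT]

           August 2029           
Mo Tu We Th Fr Sa Su             
       1  2  3  4*  5            
 6  7  8  9 10 11 12             
13 14 15 16 17 18 19             
20 21 22 23 24 25 26             
27 28 29 30 31                   
                                 
                                 
                                 
                                 
                                 
                                 


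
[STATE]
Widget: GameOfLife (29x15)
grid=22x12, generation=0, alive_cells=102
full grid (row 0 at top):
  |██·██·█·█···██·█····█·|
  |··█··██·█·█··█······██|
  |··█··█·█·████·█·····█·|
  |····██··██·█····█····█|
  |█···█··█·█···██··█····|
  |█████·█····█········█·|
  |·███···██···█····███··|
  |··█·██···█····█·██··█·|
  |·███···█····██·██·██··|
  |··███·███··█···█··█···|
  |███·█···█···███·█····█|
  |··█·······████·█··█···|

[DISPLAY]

Gen: 0                       
██·██·█·█···██·█····█·       
··█··██·█·█··█······██       
··█··█·█·████·█·····█·       
····██··██·█····█····█       
█···█··█·█···██··█····       
█████·█····█········█·       
·███···██···█····███··       
··█·██···█····█·██··█·       
·███···█····██·██·██··       
··███·███··█···█··█···       
███·█···█···███·█····█       
··█·······████·█··█···       
                             
                             


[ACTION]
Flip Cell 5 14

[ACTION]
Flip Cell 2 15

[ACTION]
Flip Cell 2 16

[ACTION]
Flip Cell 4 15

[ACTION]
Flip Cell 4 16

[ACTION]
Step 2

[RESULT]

Gen: 2                       
·███·····█···█·····█·█       
·█··█··███·█····█··█··       
··██··███··██████··███       
··████·█···█·····█····       
·█·····██··██·██······       
█···········█······██·       
····█···█···█··████·█·       
·····█······█·███···█·       
····█···█··███····█·█·       
····█·█·█·███······█··       
······██████····███···       
···██····██·····█·····       
                             
                             


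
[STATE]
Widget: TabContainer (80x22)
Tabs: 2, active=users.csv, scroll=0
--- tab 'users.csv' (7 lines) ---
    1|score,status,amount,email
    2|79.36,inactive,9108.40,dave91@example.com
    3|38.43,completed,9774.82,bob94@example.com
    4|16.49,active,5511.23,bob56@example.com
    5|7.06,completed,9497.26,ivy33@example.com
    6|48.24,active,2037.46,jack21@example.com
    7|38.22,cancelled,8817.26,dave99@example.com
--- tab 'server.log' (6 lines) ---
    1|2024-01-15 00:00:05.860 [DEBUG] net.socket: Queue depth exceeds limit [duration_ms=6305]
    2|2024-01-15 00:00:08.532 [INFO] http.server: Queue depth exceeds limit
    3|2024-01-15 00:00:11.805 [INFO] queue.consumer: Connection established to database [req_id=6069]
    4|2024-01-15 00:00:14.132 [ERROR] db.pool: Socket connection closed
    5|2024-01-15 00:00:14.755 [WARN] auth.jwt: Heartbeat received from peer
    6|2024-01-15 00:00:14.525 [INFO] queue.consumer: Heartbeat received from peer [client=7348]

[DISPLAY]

[users.csv]│ server.log                                                         
────────────────────────────────────────────────────────────────────────────────
score,status,amount,email                                                       
79.36,inactive,9108.40,dave91@example.com                                       
38.43,completed,9774.82,bob94@example.com                                       
16.49,active,5511.23,bob56@example.com                                          
7.06,completed,9497.26,ivy33@example.com                                        
48.24,active,2037.46,jack21@example.com                                         
38.22,cancelled,8817.26,dave99@example.com                                      
                                                                                
                                                                                
                                                                                
                                                                                
                                                                                
                                                                                
                                                                                
                                                                                
                                                                                
                                                                                
                                                                                
                                                                                
                                                                                


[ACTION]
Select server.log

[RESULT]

 users.csv │[server.log]                                                        
────────────────────────────────────────────────────────────────────────────────
2024-01-15 00:00:05.860 [DEBUG] net.socket: Queue depth exceeds limit [duration_
2024-01-15 00:00:08.532 [INFO] http.server: Queue depth exceeds limit           
2024-01-15 00:00:11.805 [INFO] queue.consumer: Connection established to databas
2024-01-15 00:00:14.132 [ERROR] db.pool: Socket connection closed               
2024-01-15 00:00:14.755 [WARN] auth.jwt: Heartbeat received from peer           
2024-01-15 00:00:14.525 [INFO] queue.consumer: Heartbeat received from peer [cli
                                                                                
                                                                                
                                                                                
                                                                                
                                                                                
                                                                                
                                                                                
                                                                                
                                                                                
                                                                                
                                                                                
                                                                                
                                                                                
                                                                                


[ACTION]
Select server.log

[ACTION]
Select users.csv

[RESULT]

[users.csv]│ server.log                                                         
────────────────────────────────────────────────────────────────────────────────
score,status,amount,email                                                       
79.36,inactive,9108.40,dave91@example.com                                       
38.43,completed,9774.82,bob94@example.com                                       
16.49,active,5511.23,bob56@example.com                                          
7.06,completed,9497.26,ivy33@example.com                                        
48.24,active,2037.46,jack21@example.com                                         
38.22,cancelled,8817.26,dave99@example.com                                      
                                                                                
                                                                                
                                                                                
                                                                                
                                                                                
                                                                                
                                                                                
                                                                                
                                                                                
                                                                                
                                                                                
                                                                                
                                                                                


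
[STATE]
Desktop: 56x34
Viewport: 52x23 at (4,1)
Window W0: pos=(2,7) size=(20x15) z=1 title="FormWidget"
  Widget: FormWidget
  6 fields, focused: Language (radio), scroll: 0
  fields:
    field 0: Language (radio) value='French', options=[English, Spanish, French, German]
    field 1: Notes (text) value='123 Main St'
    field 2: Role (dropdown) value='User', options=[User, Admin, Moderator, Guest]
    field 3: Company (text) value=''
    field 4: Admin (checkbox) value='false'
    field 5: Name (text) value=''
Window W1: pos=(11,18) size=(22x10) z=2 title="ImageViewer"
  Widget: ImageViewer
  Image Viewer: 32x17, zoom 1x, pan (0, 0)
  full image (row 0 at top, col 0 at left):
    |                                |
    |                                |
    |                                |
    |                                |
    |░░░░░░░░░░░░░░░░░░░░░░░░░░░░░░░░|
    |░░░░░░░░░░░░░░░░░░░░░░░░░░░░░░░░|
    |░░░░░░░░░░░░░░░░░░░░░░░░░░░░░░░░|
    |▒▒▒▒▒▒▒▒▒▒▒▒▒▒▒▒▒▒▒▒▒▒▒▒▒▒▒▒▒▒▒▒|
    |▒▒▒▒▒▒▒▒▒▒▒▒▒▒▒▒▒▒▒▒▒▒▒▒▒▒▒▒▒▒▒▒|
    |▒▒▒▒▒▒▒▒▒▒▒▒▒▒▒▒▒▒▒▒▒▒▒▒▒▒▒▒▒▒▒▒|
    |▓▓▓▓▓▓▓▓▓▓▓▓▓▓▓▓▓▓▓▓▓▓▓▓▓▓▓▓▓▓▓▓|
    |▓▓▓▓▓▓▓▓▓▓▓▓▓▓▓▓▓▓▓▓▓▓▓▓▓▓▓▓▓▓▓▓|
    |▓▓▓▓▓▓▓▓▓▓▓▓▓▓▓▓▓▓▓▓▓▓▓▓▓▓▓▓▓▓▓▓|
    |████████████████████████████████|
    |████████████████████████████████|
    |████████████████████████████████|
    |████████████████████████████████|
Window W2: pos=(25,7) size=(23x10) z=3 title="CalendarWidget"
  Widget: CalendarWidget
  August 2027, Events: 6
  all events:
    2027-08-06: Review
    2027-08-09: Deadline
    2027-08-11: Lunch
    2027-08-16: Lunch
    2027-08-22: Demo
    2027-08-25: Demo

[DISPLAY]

                                                    
                                                    
                                                    
                                                    
                                                    
                                                    
━━━━━━━━━━━━━━━━━┓   ┏━━━━━━━━━━━━━━━━━━━━━┓        
FormWidget       ┃   ┃ CalendarWidget      ┃        
─────────────────┨   ┠─────────────────────┨        
 Language:   ( ) ┃   ┃     August 2027     ┃        
 Notes:      [12]┃   ┃Mo Tu We Th Fr Sa Su ┃        
 Role:       [U▼]┃   ┃                   1 ┃        
 Company:    [  ]┃   ┃ 2  3  4  5  6*  7  8┃        
 Admin:      [ ] ┃   ┃ 9* 10 11* 12 13 14 1┃        
 Name:       [  ]┃   ┃16* 17 18 19 20 21 22┃        
                 ┃   ┗━━━━━━━━━━━━━━━━━━━━━┛        
                 ┃                                  
       ┏━━━━━━━━━━━━━━━━━━━━┓                       
       ┃ ImageViewer        ┃                       
       ┠────────────────────┨                       
━━━━━━━┃                    ┃                       
       ┃                    ┃                       
       ┃                    ┃                       


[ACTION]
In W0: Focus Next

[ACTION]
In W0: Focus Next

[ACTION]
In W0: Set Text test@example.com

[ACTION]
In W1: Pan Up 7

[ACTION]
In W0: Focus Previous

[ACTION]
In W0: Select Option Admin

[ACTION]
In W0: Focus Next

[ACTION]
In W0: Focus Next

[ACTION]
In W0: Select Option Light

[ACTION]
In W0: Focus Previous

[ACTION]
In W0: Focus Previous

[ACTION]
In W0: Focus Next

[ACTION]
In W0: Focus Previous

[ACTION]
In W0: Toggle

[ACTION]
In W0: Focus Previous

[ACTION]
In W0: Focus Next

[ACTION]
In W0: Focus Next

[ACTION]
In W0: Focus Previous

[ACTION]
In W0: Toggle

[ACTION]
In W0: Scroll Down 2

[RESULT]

                                                    
                                                    
                                                    
                                                    
                                                    
                                                    
━━━━━━━━━━━━━━━━━┓   ┏━━━━━━━━━━━━━━━━━━━━━┓        
FormWidget       ┃   ┃ CalendarWidget      ┃        
─────────────────┨   ┠─────────────────────┨        
 Role:       [U▼]┃   ┃     August 2027     ┃        
 Company:    [  ]┃   ┃Mo Tu We Th Fr Sa Su ┃        
 Admin:      [ ] ┃   ┃                   1 ┃        
 Name:       [  ]┃   ┃ 2  3  4  5  6*  7  8┃        
                 ┃   ┃ 9* 10 11* 12 13 14 1┃        
                 ┃   ┃16* 17 18 19 20 21 22┃        
                 ┃   ┗━━━━━━━━━━━━━━━━━━━━━┛        
                 ┃                                  
       ┏━━━━━━━━━━━━━━━━━━━━┓                       
       ┃ ImageViewer        ┃                       
       ┠────────────────────┨                       
━━━━━━━┃                    ┃                       
       ┃                    ┃                       
       ┃                    ┃                       
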